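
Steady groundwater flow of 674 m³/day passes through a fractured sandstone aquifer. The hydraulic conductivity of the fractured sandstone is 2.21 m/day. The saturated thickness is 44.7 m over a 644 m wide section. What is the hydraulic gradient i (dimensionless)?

Cross-sectional area A = 644 × 44.7 = 28787 m².
From Q = K·A·i, i = Q / (K·A) = 674 / (2.210 × 28787) = 0.01059.

0.0106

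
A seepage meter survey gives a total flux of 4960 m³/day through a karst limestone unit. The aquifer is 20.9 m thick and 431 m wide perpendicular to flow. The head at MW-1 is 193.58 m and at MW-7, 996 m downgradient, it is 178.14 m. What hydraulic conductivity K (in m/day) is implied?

35.5

Cross-sectional area A = 431 × 20.9 = 9008 m².
Hydraulic gradient i = (193.58 − 178.14) / 996 = 15.44 / 996 = 0.01550.
From Q = K·A·i, K = Q / (A·i) = 4960 / (9008 × 0.01550) = 35.52 m/day.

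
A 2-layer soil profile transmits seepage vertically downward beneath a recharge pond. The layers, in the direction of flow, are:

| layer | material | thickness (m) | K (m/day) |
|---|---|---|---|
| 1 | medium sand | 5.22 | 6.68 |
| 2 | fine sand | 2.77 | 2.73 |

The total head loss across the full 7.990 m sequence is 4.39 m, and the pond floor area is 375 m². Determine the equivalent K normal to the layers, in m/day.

4.45

Flow is perpendicular to layering, so the layers act in series and the equivalent K is the thickness-weighted harmonic mean.
Total thickness L = 5.22 + 2.77 = 7.990 m.
Σ(b_i/K_i) = 5.22/6.68 + 2.77/2.73 = 1.796 d.
K_eq = L / Σ(b_i/K_i) = 7.990 / 1.796 = 4.449 m/day.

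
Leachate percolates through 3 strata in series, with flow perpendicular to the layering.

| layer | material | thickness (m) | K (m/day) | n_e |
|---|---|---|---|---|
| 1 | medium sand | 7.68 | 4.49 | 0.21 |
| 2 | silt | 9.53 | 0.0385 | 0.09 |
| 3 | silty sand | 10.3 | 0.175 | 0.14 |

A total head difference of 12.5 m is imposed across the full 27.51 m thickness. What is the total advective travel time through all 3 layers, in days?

With flow normal to the layers, continuity requires the same specific discharge q through every layer.
Σ(b_i/K_i) = 7.68/4.49 + 9.53/0.0385 + 10.3/0.175 = 308.1 d.
q = Δh / Σ(b_i/K_i) = 12.5 / 308.1 = 0.04057 m/day.
In each layer the seepage velocity is v_i = q/n_i, so the layer transit time is t_i = b_i·n_i / q:
  layer 1 (medium sand): t_1 = 7.68 × 0.21 / 0.04057 = 39.75 d
  layer 2 (silt): t_2 = 9.53 × 0.09 / 0.04057 = 21.14 d
  layer 3 (silty sand): t_3 = 10.3 × 0.14 / 0.04057 = 35.54 d
Total t = Σ t_i = 96.44 days.

96.4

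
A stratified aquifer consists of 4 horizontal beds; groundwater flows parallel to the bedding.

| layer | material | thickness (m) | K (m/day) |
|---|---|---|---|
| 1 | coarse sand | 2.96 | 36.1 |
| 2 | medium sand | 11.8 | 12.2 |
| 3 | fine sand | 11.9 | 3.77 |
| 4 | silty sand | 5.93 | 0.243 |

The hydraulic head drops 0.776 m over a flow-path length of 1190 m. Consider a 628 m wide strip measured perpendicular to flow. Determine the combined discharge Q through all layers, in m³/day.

Flow is parallel to layering, so each bed carries its own Darcy discharge and the transmissivities add.
Σ(K_i·b_i) = 36.1×2.96 + 12.2×11.8 + 3.77×11.9 + 0.243×5.93 = 297.1 m²/day.
Hydraulic gradient i = Δh / L = 0.776 / 1190 = 0.0006521.
Q = Σ(K_i·b_i) · W · i = 297.1 × 628 × 0.0006521 = 121.7 m³/day.

122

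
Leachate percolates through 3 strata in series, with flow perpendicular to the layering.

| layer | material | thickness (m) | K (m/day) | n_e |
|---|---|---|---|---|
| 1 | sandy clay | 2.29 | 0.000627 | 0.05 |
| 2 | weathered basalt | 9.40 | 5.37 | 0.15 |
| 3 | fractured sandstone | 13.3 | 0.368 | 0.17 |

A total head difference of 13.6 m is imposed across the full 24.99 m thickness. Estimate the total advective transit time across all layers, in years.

With flow normal to the layers, continuity requires the same specific discharge q through every layer.
Σ(b_i/K_i) = 2.29/0.000627 + 9.40/5.37 + 13.3/0.368 = 3690 d.
q = Δh / Σ(b_i/K_i) = 13.6 / 3690 = 0.003685 m/day.
In each layer the seepage velocity is v_i = q/n_i, so the layer transit time is t_i = b_i·n_i / q:
  layer 1 (sandy clay): t_1 = 2.29 × 0.05 / 0.003685 = 31.07 d
  layer 2 (weathered basalt): t_2 = 9.40 × 0.15 / 0.003685 = 382.6 d
  layer 3 (fractured sandstone): t_3 = 13.3 × 0.17 / 0.003685 = 613.5 d
Total t = Σ t_i = 1027 days = 2.812 years.

2.81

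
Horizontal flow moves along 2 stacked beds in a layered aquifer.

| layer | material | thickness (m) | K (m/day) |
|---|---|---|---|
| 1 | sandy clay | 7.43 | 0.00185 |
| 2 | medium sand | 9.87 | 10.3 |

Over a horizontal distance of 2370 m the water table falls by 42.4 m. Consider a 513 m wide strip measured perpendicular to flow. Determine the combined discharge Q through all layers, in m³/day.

933

Flow is parallel to layering, so each bed carries its own Darcy discharge and the transmissivities add.
Σ(K_i·b_i) = 0.00185×7.43 + 10.3×9.87 = 101.7 m²/day.
Hydraulic gradient i = Δh / L = 42.4 / 2370 = 0.01789.
Q = Σ(K_i·b_i) · W · i = 101.7 × 513 × 0.01789 = 933.1 m³/day.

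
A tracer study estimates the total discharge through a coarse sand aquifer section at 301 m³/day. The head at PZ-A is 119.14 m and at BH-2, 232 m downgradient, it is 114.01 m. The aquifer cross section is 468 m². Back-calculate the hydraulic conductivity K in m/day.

29.1

Hydraulic gradient i = (119.14 − 114.01) / 232 = 5.13 / 232 = 0.02211.
From Q = K·A·i, K = Q / (A·i) = 301 / (468.0 × 0.02211) = 29.09 m/day.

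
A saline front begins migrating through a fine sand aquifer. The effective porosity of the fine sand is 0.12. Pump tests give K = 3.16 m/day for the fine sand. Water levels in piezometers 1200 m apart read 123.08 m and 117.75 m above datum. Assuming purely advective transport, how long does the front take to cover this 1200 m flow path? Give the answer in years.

Hydraulic gradient i = (123.08 − 117.75) / 1200 = 5.33 / 1200 = 0.004442.
Darcy flux q = K · i = 3.160 × 0.004442 = 0.01404 m/day.
Seepage velocity v = q / n_e = 0.01404 / 0.12 = 0.1170 m/day.
Travel time t = L / v = 1200 / 0.1170 = 10260 days = 28.09 years.

28.1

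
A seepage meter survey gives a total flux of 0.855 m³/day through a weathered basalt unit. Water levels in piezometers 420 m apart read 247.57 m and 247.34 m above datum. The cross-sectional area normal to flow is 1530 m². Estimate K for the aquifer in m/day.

1.02

Hydraulic gradient i = (247.57 − 247.34) / 420 = 0.23 / 420 = 0.0005476.
From Q = K·A·i, K = Q / (A·i) = 0.855 / (1530 × 0.0005476) = 1.020 m/day.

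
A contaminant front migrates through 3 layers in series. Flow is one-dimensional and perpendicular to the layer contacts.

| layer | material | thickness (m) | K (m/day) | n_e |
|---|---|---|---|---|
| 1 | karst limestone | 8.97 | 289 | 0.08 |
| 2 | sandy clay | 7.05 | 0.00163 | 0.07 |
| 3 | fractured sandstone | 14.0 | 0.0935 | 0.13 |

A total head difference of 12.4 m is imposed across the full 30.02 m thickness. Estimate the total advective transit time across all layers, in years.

With flow normal to the layers, continuity requires the same specific discharge q through every layer.
Σ(b_i/K_i) = 8.97/289 + 7.05/0.00163 + 14.0/0.0935 = 4475 d.
q = Δh / Σ(b_i/K_i) = 12.4 / 4475 = 0.002771 m/day.
In each layer the seepage velocity is v_i = q/n_i, so the layer transit time is t_i = b_i·n_i / q:
  layer 1 (karst limestone): t_1 = 8.97 × 0.08 / 0.002771 = 259.0 d
  layer 2 (sandy clay): t_2 = 7.05 × 0.07 / 0.002771 = 178.1 d
  layer 3 (fractured sandstone): t_3 = 14.0 × 0.13 / 0.002771 = 656.8 d
Total t = Σ t_i = 1094 days = 2.995 years.

2.99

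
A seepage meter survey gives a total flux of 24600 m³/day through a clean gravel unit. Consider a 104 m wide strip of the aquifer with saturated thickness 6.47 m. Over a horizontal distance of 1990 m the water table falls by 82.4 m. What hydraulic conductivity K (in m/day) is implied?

883

Cross-sectional area A = 104 × 6.47 = 672.9 m².
Hydraulic gradient i = Δh / L = 82.4 / 1990 = 0.04141.
From Q = K·A·i, K = Q / (A·i) = 24600 / (672.9 × 0.04141) = 882.9 m/day.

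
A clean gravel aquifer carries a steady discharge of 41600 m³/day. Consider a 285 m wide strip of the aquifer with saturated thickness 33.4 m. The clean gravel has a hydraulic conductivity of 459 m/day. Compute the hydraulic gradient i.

Cross-sectional area A = 285 × 33.4 = 9519 m².
From Q = K·A·i, i = Q / (K·A) = 41600 / (459.0 × 9519) = 0.009521.

0.00952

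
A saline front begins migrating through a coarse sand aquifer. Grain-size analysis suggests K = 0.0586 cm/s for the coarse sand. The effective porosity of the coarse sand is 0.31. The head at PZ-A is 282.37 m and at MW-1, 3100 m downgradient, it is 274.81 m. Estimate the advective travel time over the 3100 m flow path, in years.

21.3

Convert K: 0.0586 cm/s × 864 = 50.63 m/day.
Hydraulic gradient i = (282.37 − 274.81) / 3100 = 7.56 / 3100 = 0.002439.
Darcy flux q = K · i = 50.63 × 0.002439 = 0.1235 m/day.
Seepage velocity v = q / n_e = 0.1235 / 0.31 = 0.3983 m/day.
Travel time t = L / v = 3100 / 0.3983 = 7783 days = 21.31 years.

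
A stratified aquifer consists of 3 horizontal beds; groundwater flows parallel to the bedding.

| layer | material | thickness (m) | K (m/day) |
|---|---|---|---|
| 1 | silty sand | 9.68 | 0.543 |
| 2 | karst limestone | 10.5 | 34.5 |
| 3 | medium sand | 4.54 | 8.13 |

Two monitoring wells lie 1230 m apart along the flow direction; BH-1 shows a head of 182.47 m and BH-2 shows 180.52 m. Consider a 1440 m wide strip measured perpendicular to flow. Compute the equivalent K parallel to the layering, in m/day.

Flow is parallel to layering, so each bed carries its own Darcy discharge and the transmissivities add.
Σ(K_i·b_i) = 0.543×9.68 + 34.5×10.5 + 8.13×4.54 = 404.4 m²/day.
Total thickness b = 24.72 m, so K_eq = Σ(K_i·b_i)/b = 16.36 m/day.

16.4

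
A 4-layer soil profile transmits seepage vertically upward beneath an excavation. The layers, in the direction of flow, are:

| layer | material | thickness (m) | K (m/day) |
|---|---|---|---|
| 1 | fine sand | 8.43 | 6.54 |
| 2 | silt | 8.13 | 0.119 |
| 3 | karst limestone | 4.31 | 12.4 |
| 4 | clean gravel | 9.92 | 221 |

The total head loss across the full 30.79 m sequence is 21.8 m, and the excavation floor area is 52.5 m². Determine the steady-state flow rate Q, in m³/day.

16.3

Flow is perpendicular to layering, so the layers act in series and the equivalent K is the thickness-weighted harmonic mean.
Total thickness L = 8.43 + 8.13 + 4.31 + 9.92 = 30.79 m.
Σ(b_i/K_i) = 8.43/6.54 + 8.13/0.119 + 4.31/12.4 + 9.92/221 = 70.00 d.
K_eq = L / Σ(b_i/K_i) = 30.79 / 70.00 = 0.4399 m/day.
Q = K_eq · A · (Δh/L) = 0.4399 × 52.5 × (21.8/30.79) = 16.35 m³/day.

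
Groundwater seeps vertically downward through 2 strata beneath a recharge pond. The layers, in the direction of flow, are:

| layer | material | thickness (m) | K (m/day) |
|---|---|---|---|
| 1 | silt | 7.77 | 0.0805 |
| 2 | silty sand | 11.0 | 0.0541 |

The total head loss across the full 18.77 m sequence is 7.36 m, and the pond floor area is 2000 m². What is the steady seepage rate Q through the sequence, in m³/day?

Flow is perpendicular to layering, so the layers act in series and the equivalent K is the thickness-weighted harmonic mean.
Total thickness L = 7.77 + 11.0 = 18.77 m.
Σ(b_i/K_i) = 7.77/0.0805 + 11.0/0.0541 = 299.8 d.
K_eq = L / Σ(b_i/K_i) = 18.77 / 299.8 = 0.06260 m/day.
Q = K_eq · A · (Δh/L) = 0.06260 × 2000 × (7.36/18.77) = 49.09 m³/day.

49.1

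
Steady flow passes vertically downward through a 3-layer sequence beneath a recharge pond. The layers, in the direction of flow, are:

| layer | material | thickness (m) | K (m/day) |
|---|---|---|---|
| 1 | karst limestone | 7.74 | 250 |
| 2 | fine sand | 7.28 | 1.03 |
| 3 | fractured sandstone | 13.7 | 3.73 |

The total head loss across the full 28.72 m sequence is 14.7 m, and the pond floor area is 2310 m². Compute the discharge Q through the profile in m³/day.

3150

Flow is perpendicular to layering, so the layers act in series and the equivalent K is the thickness-weighted harmonic mean.
Total thickness L = 7.74 + 7.28 + 13.7 = 28.72 m.
Σ(b_i/K_i) = 7.74/250 + 7.28/1.03 + 13.7/3.73 = 10.77 d.
K_eq = L / Σ(b_i/K_i) = 28.72 / 10.77 = 2.666 m/day.
Q = K_eq · A · (Δh/L) = 2.666 × 2310 × (14.7/28.72) = 3152 m³/day.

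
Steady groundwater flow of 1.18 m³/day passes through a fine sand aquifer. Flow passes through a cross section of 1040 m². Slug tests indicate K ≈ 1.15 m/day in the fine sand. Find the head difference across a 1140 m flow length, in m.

From Q = K·A·i, i = Q / (K·A) = 1.18 / (1.150 × 1040) = 0.0009866.
Head loss Δh = i · L = 0.0009866 × 1140 = 1.125 m.

1.12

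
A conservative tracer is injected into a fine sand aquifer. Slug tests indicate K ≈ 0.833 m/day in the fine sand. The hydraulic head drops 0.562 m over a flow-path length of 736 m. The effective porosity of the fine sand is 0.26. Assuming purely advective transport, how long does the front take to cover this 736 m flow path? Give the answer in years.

824

Hydraulic gradient i = Δh / L = 0.562 / 736 = 0.0007636.
Darcy flux q = K · i = 0.8330 × 0.0007636 = 0.0006361 m/day.
Seepage velocity v = q / n_e = 0.0006361 / 0.26 = 0.002446 m/day.
Travel time t = L / v = 736 / 0.002446 = 3.008e+05 days = 823.7 years.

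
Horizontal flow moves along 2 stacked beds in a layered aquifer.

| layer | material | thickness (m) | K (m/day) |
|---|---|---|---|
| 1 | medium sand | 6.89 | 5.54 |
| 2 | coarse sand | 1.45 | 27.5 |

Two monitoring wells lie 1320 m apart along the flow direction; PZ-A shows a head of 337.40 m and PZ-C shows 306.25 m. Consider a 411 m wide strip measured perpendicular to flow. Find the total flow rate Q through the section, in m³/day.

757

Flow is parallel to layering, so each bed carries its own Darcy discharge and the transmissivities add.
Σ(K_i·b_i) = 5.54×6.89 + 27.5×1.45 = 78.05 m²/day.
Hydraulic gradient i = (337.40 − 306.25) / 1320 = 31.15 / 1320 = 0.02360.
Q = Σ(K_i·b_i) · W · i = 78.05 × 411 × 0.02360 = 757.0 m³/day.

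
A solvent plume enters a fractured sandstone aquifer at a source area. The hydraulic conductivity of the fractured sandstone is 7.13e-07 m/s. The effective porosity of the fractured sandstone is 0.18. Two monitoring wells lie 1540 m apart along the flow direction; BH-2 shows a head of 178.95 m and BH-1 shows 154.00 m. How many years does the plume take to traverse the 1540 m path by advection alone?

Convert K: 7.13e-07 m/s × 86400 = 0.06160 m/day.
Hydraulic gradient i = (178.95 − 154.00) / 1540 = 24.95 / 1540 = 0.01620.
Darcy flux q = K · i = 0.06160 × 0.01620 = 0.0009981 m/day.
Seepage velocity v = q / n_e = 0.0009981 / 0.18 = 0.005545 m/day.
Travel time t = L / v = 1540 / 0.005545 = 2.777e+05 days = 760.4 years.

760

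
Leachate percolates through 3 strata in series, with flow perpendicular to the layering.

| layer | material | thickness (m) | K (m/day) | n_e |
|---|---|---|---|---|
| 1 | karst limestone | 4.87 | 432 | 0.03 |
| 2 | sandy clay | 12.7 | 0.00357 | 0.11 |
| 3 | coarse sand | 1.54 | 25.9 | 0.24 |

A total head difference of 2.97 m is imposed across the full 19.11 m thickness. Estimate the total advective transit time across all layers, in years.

With flow normal to the layers, continuity requires the same specific discharge q through every layer.
Σ(b_i/K_i) = 4.87/432 + 12.7/0.00357 + 1.54/25.9 = 3557 d.
q = Δh / Σ(b_i/K_i) = 2.97 / 3557 = 0.0008349 m/day.
In each layer the seepage velocity is v_i = q/n_i, so the layer transit time is t_i = b_i·n_i / q:
  layer 1 (karst limestone): t_1 = 4.87 × 0.03 / 0.0008349 = 175.0 d
  layer 2 (sandy clay): t_2 = 12.7 × 0.11 / 0.0008349 = 1673 d
  layer 3 (coarse sand): t_3 = 1.54 × 0.24 / 0.0008349 = 442.7 d
Total t = Σ t_i = 2291 days = 6.273 years.

6.27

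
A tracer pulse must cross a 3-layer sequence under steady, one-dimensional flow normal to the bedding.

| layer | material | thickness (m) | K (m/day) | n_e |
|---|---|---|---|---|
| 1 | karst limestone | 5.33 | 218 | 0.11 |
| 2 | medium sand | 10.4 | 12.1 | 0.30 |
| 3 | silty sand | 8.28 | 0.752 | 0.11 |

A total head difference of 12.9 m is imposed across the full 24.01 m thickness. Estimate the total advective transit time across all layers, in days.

With flow normal to the layers, continuity requires the same specific discharge q through every layer.
Σ(b_i/K_i) = 5.33/218 + 10.4/12.1 + 8.28/0.752 = 11.89 d.
q = Δh / Σ(b_i/K_i) = 12.9 / 11.89 = 1.085 m/day.
In each layer the seepage velocity is v_i = q/n_i, so the layer transit time is t_i = b_i·n_i / q:
  layer 1 (karst limestone): t_1 = 5.33 × 0.11 / 1.085 = 0.5406 d
  layer 2 (medium sand): t_2 = 10.4 × 0.30 / 1.085 = 2.877 d
  layer 3 (silty sand): t_3 = 8.28 × 0.11 / 1.085 = 0.8398 d
Total t = Σ t_i = 4.257 days.

4.26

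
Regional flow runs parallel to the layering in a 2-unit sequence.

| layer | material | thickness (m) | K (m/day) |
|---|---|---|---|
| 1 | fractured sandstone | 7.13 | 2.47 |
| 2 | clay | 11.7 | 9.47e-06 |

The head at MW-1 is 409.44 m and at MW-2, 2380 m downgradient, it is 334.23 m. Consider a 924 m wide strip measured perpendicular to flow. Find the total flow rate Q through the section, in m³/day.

514

Flow is parallel to layering, so each bed carries its own Darcy discharge and the transmissivities add.
Σ(K_i·b_i) = 2.47×7.13 + 9.47e-06×11.7 = 17.61 m²/day.
Hydraulic gradient i = (409.44 − 334.23) / 2380 = 75.21 / 2380 = 0.03160.
Q = Σ(K_i·b_i) · W · i = 17.61 × 924 × 0.03160 = 514.2 m³/day.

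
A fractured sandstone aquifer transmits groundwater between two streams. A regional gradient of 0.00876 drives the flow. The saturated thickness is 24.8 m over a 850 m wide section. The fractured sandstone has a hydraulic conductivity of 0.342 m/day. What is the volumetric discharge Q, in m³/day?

63.2

Cross-sectional area A = 850 × 24.8 = 21080 m².
Hydraulic gradient i = 0.00876.
Darcy's law: Q = K · A · i = 0.3420 × 21080 × 0.008760 = 63.15 m³/day.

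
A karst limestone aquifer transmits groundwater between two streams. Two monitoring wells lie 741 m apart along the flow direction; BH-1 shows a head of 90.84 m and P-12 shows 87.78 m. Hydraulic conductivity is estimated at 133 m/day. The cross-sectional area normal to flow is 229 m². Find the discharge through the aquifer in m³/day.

Hydraulic gradient i = (90.84 − 87.78) / 741 = 3.06 / 741 = 0.004130.
Darcy's law: Q = K · A · i = 133.0 × 229.0 × 0.004130 = 125.8 m³/day.

126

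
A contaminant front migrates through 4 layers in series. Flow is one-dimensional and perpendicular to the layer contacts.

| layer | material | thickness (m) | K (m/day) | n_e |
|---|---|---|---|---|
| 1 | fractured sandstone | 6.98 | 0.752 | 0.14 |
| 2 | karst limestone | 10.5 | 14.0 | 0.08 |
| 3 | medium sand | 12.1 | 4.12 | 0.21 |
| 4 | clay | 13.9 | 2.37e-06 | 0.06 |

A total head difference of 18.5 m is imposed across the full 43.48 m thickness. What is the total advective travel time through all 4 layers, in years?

4510

With flow normal to the layers, continuity requires the same specific discharge q through every layer.
Σ(b_i/K_i) = 6.98/0.752 + 10.5/14.0 + 12.1/4.12 + 13.9/2.37e-06 = 5.865e+06 d.
q = Δh / Σ(b_i/K_i) = 18.5 / 5.865e+06 = 3.154e-06 m/day.
In each layer the seepage velocity is v_i = q/n_i, so the layer transit time is t_i = b_i·n_i / q:
  layer 1 (fractured sandstone): t_1 = 6.98 × 0.14 / 3.154e-06 = 3.098e+05 d
  layer 2 (karst limestone): t_2 = 10.5 × 0.08 / 3.154e-06 = 2.663e+05 d
  layer 3 (medium sand): t_3 = 12.1 × 0.21 / 3.154e-06 = 8.056e+05 d
  layer 4 (clay): t_4 = 13.9 × 0.06 / 3.154e-06 = 2.644e+05 d
Total t = Σ t_i = 1.646e+06 days = 4507 years.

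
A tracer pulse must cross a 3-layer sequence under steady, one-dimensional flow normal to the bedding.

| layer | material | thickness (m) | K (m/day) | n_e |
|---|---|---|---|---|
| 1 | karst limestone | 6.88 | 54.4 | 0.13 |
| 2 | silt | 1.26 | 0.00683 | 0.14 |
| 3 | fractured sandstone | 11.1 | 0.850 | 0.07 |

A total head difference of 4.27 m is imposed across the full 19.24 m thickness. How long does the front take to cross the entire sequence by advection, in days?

85.5

With flow normal to the layers, continuity requires the same specific discharge q through every layer.
Σ(b_i/K_i) = 6.88/54.4 + 1.26/0.00683 + 11.1/0.850 = 197.7 d.
q = Δh / Σ(b_i/K_i) = 4.27 / 197.7 = 0.02160 m/day.
In each layer the seepage velocity is v_i = q/n_i, so the layer transit time is t_i = b_i·n_i / q:
  layer 1 (karst limestone): t_1 = 6.88 × 0.13 / 0.02160 = 41.40 d
  layer 2 (silt): t_2 = 1.26 × 0.14 / 0.02160 = 8.166 d
  layer 3 (fractured sandstone): t_3 = 11.1 × 0.07 / 0.02160 = 35.97 d
Total t = Σ t_i = 85.54 days.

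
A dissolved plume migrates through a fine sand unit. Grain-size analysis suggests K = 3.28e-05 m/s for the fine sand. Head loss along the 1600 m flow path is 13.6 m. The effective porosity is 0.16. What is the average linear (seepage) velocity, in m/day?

Convert K: 3.28e-05 m/s × 86400 = 2.834 m/day.
Hydraulic gradient i = Δh / L = 13.6 / 1600 = 0.008500.
Darcy flux q = K · i = 2.834 × 0.008500 = 0.02409 m/day.
Seepage velocity v = q / n_e = 0.02409 / 0.16 = 0.1506 m/day.

0.151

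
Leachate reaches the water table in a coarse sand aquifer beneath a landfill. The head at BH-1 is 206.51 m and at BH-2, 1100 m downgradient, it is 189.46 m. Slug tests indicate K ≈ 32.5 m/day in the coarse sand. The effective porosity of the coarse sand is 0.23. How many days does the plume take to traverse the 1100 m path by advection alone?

Hydraulic gradient i = (206.51 − 189.46) / 1100 = 17.05 / 1100 = 0.01550.
Darcy flux q = K · i = 32.50 × 0.01550 = 0.5038 m/day.
Seepage velocity v = q / n_e = 0.5038 / 0.23 = 2.190 m/day.
Travel time t = L / v = 1100 / 2.190 = 502.2 days.

502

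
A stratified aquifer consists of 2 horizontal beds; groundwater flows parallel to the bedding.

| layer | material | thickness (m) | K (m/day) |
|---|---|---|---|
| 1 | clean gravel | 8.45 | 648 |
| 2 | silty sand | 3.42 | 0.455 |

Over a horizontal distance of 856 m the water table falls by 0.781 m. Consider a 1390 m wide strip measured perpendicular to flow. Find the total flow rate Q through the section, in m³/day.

Flow is parallel to layering, so each bed carries its own Darcy discharge and the transmissivities add.
Σ(K_i·b_i) = 648×8.45 + 0.455×3.42 = 5477 m²/day.
Hydraulic gradient i = Δh / L = 0.781 / 856 = 0.0009124.
Q = Σ(K_i·b_i) · W · i = 5477 × 1390 × 0.0009124 = 6946 m³/day.

6950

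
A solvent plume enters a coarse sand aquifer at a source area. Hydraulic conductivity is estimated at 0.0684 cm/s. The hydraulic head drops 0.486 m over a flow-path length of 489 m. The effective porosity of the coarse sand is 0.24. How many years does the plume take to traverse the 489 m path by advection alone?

5.47

Convert K: 0.0684 cm/s × 864 = 59.10 m/day.
Hydraulic gradient i = Δh / L = 0.486 / 489 = 0.0009939.
Darcy flux q = K · i = 59.10 × 0.0009939 = 0.05874 m/day.
Seepage velocity v = q / n_e = 0.05874 / 0.24 = 0.2447 m/day.
Travel time t = L / v = 489 / 0.2447 = 1998 days = 5.471 years.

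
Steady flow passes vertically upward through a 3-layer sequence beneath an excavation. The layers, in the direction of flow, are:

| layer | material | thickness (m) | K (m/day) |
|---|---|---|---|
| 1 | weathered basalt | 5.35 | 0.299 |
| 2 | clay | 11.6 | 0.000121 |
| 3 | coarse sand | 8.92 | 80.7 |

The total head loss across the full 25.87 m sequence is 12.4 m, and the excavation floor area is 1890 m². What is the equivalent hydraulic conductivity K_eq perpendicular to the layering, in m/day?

Flow is perpendicular to layering, so the layers act in series and the equivalent K is the thickness-weighted harmonic mean.
Total thickness L = 5.35 + 11.6 + 8.92 = 25.87 m.
Σ(b_i/K_i) = 5.35/0.299 + 11.6/0.000121 + 8.92/80.7 = 95886 d.
K_eq = L / Σ(b_i/K_i) = 25.87 / 95886 = 0.0002698 m/day.

0.000270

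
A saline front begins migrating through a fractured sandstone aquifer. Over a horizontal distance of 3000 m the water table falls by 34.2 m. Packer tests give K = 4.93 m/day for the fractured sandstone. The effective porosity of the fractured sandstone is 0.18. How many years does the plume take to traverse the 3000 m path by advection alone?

Hydraulic gradient i = Δh / L = 34.2 / 3000 = 0.01140.
Darcy flux q = K · i = 4.930 × 0.01140 = 0.05620 m/day.
Seepage velocity v = q / n_e = 0.05620 / 0.18 = 0.3122 m/day.
Travel time t = L / v = 3000 / 0.3122 = 9608 days = 26.31 years.

26.3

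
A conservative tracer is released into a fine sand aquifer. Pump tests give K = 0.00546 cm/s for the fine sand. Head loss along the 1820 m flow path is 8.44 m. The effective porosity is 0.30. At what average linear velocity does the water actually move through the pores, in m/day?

Convert K: 0.00546 cm/s × 864 = 4.717 m/day.
Hydraulic gradient i = Δh / L = 8.44 / 1820 = 0.004637.
Darcy flux q = K · i = 4.717 × 0.004637 = 0.02188 m/day.
Seepage velocity v = q / n_e = 0.02188 / 0.30 = 0.07292 m/day.

0.0729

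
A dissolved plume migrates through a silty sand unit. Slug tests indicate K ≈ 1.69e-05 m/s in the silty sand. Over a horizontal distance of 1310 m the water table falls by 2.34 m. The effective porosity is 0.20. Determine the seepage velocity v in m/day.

0.0130

Convert K: 1.69e-05 m/s × 86400 = 1.460 m/day.
Hydraulic gradient i = Δh / L = 2.34 / 1310 = 0.001786.
Darcy flux q = K · i = 1.460 × 0.001786 = 0.002608 m/day.
Seepage velocity v = q / n_e = 0.002608 / 0.20 = 0.01304 m/day.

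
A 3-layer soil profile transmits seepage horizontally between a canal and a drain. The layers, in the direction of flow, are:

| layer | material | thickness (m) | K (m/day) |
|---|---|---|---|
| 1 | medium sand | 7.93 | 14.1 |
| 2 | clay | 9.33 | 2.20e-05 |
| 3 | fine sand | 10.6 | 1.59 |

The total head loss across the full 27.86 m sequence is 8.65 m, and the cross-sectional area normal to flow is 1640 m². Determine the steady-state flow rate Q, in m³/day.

0.0334

Flow is perpendicular to layering, so the layers act in series and the equivalent K is the thickness-weighted harmonic mean.
Total thickness L = 7.93 + 9.33 + 10.6 = 27.86 m.
Σ(b_i/K_i) = 7.93/14.1 + 9.33/2.20e-05 + 10.6/1.59 = 4.241e+05 d.
K_eq = L / Σ(b_i/K_i) = 27.86 / 4.241e+05 = 6.569e-05 m/day.
Q = K_eq · A · (Δh/L) = 6.569e-05 × 1640 × (8.65/27.86) = 0.03345 m³/day.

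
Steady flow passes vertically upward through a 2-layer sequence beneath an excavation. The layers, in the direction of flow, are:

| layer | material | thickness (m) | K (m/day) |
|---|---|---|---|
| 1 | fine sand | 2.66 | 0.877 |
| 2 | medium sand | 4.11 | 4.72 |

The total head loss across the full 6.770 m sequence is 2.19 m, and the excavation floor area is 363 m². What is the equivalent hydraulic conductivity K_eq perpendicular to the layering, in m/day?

1.73

Flow is perpendicular to layering, so the layers act in series and the equivalent K is the thickness-weighted harmonic mean.
Total thickness L = 2.66 + 4.11 = 6.770 m.
Σ(b_i/K_i) = 2.66/0.877 + 4.11/4.72 = 3.904 d.
K_eq = L / Σ(b_i/K_i) = 6.770 / 3.904 = 1.734 m/day.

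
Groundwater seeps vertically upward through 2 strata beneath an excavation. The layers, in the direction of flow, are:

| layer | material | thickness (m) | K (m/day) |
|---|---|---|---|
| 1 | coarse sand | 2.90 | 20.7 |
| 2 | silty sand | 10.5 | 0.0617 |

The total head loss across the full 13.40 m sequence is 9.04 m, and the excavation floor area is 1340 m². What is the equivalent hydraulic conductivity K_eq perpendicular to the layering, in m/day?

0.0787

Flow is perpendicular to layering, so the layers act in series and the equivalent K is the thickness-weighted harmonic mean.
Total thickness L = 2.90 + 10.5 = 13.40 m.
Σ(b_i/K_i) = 2.90/20.7 + 10.5/0.0617 = 170.3 d.
K_eq = L / Σ(b_i/K_i) = 13.40 / 170.3 = 0.07868 m/day.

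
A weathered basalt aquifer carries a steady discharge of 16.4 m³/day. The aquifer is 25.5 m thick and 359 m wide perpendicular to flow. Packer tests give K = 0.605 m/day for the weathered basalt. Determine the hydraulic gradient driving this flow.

Cross-sectional area A = 359 × 25.5 = 9154 m².
From Q = K·A·i, i = Q / (K·A) = 16.4 / (0.6050 × 9154) = 0.002961.

0.00296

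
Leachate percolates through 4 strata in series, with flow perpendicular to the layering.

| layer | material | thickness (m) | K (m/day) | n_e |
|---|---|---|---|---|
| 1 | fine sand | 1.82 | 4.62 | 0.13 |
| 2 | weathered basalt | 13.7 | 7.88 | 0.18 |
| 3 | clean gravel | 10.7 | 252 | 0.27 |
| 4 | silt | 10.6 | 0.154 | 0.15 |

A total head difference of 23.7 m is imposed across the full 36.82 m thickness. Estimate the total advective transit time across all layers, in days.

21.5

With flow normal to the layers, continuity requires the same specific discharge q through every layer.
Σ(b_i/K_i) = 1.82/4.62 + 13.7/7.88 + 10.7/252 + 10.6/0.154 = 71.01 d.
q = Δh / Σ(b_i/K_i) = 23.7 / 71.01 = 0.3338 m/day.
In each layer the seepage velocity is v_i = q/n_i, so the layer transit time is t_i = b_i·n_i / q:
  layer 1 (fine sand): t_1 = 1.82 × 0.13 / 0.3338 = 0.7089 d
  layer 2 (weathered basalt): t_2 = 13.7 × 0.18 / 0.3338 = 7.388 d
  layer 3 (clean gravel): t_3 = 10.7 × 0.27 / 0.3338 = 8.656 d
  layer 4 (silt): t_4 = 10.6 × 0.15 / 0.3338 = 4.764 d
Total t = Σ t_i = 21.52 days.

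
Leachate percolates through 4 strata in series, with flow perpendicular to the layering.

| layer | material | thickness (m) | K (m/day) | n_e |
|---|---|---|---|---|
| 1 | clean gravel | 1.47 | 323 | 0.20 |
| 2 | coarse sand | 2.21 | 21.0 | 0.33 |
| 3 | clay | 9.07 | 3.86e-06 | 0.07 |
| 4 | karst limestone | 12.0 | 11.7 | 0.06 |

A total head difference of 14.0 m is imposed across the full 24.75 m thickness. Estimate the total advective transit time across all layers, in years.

1090

With flow normal to the layers, continuity requires the same specific discharge q through every layer.
Σ(b_i/K_i) = 1.47/323 + 2.21/21.0 + 9.07/3.86e-06 + 12.0/11.7 = 2.350e+06 d.
q = Δh / Σ(b_i/K_i) = 14.0 / 2.350e+06 = 5.958e-06 m/day.
In each layer the seepage velocity is v_i = q/n_i, so the layer transit time is t_i = b_i·n_i / q:
  layer 1 (clean gravel): t_1 = 1.47 × 0.20 / 5.958e-06 = 49345 d
  layer 2 (coarse sand): t_2 = 2.21 × 0.33 / 5.958e-06 = 1.224e+05 d
  layer 3 (clay): t_3 = 9.07 × 0.07 / 5.958e-06 = 1.066e+05 d
  layer 4 (karst limestone): t_4 = 12.0 × 0.06 / 5.958e-06 = 1.208e+05 d
Total t = Σ t_i = 3.992e+05 days = 1093 years.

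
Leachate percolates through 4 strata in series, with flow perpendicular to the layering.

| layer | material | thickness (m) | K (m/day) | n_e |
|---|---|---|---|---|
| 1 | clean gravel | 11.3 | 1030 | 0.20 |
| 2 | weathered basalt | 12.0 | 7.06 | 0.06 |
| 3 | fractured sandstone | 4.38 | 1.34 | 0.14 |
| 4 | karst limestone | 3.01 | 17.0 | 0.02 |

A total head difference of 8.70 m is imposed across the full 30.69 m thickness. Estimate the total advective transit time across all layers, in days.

With flow normal to the layers, continuity requires the same specific discharge q through every layer.
Σ(b_i/K_i) = 11.3/1030 + 12.0/7.06 + 4.38/1.34 + 3.01/17.0 = 5.156 d.
q = Δh / Σ(b_i/K_i) = 8.70 / 5.156 = 1.687 m/day.
In each layer the seepage velocity is v_i = q/n_i, so the layer transit time is t_i = b_i·n_i / q:
  layer 1 (clean gravel): t_1 = 11.3 × 0.20 / 1.687 = 1.339 d
  layer 2 (weathered basalt): t_2 = 12.0 × 0.06 / 1.687 = 0.4267 d
  layer 3 (fractured sandstone): t_3 = 4.38 × 0.14 / 1.687 = 0.3634 d
  layer 4 (karst limestone): t_4 = 3.01 × 0.02 / 1.687 = 0.03568 d
Total t = Σ t_i = 2.165 days.

2.17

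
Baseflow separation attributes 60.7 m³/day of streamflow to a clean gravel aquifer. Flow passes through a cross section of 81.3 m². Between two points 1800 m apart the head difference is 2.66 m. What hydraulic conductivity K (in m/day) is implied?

Hydraulic gradient i = Δh / L = 2.66 / 1800 = 0.001478.
From Q = K·A·i, K = Q / (A·i) = 60.7 / (81.30 × 0.001478) = 505.2 m/day.

505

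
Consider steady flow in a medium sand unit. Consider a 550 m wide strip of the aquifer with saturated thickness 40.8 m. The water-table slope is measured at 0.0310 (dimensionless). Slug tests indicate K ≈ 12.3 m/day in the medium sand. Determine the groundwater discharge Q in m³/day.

Cross-sectional area A = 550 × 40.8 = 22440 m².
Hydraulic gradient i = 0.0310.
Darcy's law: Q = K · A · i = 12.30 × 22440 × 0.03100 = 8556 m³/day.

8560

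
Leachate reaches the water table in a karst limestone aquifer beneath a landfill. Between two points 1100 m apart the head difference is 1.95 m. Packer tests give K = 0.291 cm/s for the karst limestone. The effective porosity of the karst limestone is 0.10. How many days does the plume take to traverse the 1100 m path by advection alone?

Convert K: 0.291 cm/s × 864 = 251.4 m/day.
Hydraulic gradient i = Δh / L = 1.95 / 1100 = 0.001773.
Darcy flux q = K · i = 251.4 × 0.001773 = 0.4457 m/day.
Seepage velocity v = q / n_e = 0.4457 / 0.10 = 4.457 m/day.
Travel time t = L / v = 1100 / 4.457 = 246.8 days.

247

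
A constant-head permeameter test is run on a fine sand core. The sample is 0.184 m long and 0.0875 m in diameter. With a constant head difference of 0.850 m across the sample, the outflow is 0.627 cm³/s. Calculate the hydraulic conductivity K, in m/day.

Cross-sectional area A = π·(d/2)² = π × (0.0875/2)² = 0.006013 m².
Convert discharge: 0.627 cm³/s = 6.270e-07 m³/s.
Darcy's law rearranged: K = Q·L / (A·Δh) = 6.270e-07 × 0.184 / (0.006013 × 0.850) = 2.257e-05 m/s = 1.950 m/day.

1.95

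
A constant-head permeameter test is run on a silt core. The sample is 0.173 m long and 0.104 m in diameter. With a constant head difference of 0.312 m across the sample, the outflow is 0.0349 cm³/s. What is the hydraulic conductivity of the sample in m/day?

Cross-sectional area A = π·(d/2)² = π × (0.104/2)² = 0.008495 m².
Convert discharge: 0.0349 cm³/s = 3.490e-08 m³/s.
Darcy's law rearranged: K = Q·L / (A·Δh) = 3.490e-08 × 0.173 / (0.008495 × 0.312) = 2.278e-06 m/s = 0.1968 m/day.

0.197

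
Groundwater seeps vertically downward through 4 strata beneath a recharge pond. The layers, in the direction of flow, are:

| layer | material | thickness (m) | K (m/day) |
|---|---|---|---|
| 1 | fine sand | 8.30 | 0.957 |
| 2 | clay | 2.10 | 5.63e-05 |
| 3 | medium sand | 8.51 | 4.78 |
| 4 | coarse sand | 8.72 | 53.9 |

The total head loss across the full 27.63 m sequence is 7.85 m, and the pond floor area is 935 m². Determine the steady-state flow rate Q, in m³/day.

Flow is perpendicular to layering, so the layers act in series and the equivalent K is the thickness-weighted harmonic mean.
Total thickness L = 8.30 + 2.10 + 8.51 + 8.72 = 27.63 m.
Σ(b_i/K_i) = 8.30/0.957 + 2.10/5.63e-05 + 8.51/4.78 + 8.72/53.9 = 37311 d.
K_eq = L / Σ(b_i/K_i) = 27.63 / 37311 = 0.0007405 m/day.
Q = K_eq · A · (Δh/L) = 0.0007405 × 935 × (7.85/27.63) = 0.1967 m³/day.

0.197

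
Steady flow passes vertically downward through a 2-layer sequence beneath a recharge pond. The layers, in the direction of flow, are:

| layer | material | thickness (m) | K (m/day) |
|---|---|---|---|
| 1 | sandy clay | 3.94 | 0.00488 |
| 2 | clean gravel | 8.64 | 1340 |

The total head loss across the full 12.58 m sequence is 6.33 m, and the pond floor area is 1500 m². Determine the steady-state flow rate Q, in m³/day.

11.8

Flow is perpendicular to layering, so the layers act in series and the equivalent K is the thickness-weighted harmonic mean.
Total thickness L = 3.94 + 8.64 = 12.58 m.
Σ(b_i/K_i) = 3.94/0.00488 + 8.64/1340 = 807.4 d.
K_eq = L / Σ(b_i/K_i) = 12.58 / 807.4 = 0.01558 m/day.
Q = K_eq · A · (Δh/L) = 0.01558 × 1500 × (6.33/12.58) = 11.76 m³/day.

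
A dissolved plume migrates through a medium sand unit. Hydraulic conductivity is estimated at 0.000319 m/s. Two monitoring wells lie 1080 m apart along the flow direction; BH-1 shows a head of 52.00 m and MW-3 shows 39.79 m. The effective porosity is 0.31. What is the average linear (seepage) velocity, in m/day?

Convert K: 0.000319 m/s × 86400 = 27.56 m/day.
Hydraulic gradient i = (52.00 − 39.79) / 1080 = 12.21 / 1080 = 0.01131.
Darcy flux q = K · i = 27.56 × 0.01131 = 0.3116 m/day.
Seepage velocity v = q / n_e = 0.3116 / 0.31 = 1.005 m/day.

1.01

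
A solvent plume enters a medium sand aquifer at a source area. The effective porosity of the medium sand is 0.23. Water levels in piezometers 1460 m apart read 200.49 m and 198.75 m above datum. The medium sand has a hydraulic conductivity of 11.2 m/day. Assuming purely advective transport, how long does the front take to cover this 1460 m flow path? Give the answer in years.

Hydraulic gradient i = (200.49 − 198.75) / 1460 = 1.74 / 1460 = 0.001192.
Darcy flux q = K · i = 11.20 × 0.001192 = 0.01335 m/day.
Seepage velocity v = q / n_e = 0.01335 / 0.23 = 0.05803 m/day.
Travel time t = L / v = 1460 / 0.05803 = 25157 days = 68.88 years.

68.9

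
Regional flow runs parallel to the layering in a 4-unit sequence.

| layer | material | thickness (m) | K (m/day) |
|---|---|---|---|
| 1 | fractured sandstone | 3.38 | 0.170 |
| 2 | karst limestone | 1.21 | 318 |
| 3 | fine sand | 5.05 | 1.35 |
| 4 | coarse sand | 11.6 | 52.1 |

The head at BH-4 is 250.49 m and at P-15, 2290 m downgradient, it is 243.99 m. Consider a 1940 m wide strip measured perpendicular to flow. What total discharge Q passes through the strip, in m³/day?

5490

Flow is parallel to layering, so each bed carries its own Darcy discharge and the transmissivities add.
Σ(K_i·b_i) = 0.170×3.38 + 318×1.21 + 1.35×5.05 + 52.1×11.6 = 996.5 m²/day.
Hydraulic gradient i = (250.49 − 243.99) / 2290 = 6.5 / 2290 = 0.002838.
Q = Σ(K_i·b_i) · W · i = 996.5 × 1940 × 0.002838 = 5487 m³/day.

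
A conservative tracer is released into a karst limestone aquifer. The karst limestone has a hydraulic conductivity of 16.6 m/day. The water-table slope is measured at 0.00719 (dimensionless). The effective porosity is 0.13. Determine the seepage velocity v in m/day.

Hydraulic gradient i = 0.00719.
Darcy flux q = K · i = 16.60 × 0.007190 = 0.1194 m/day.
Seepage velocity v = q / n_e = 0.1194 / 0.13 = 0.9181 m/day.

0.918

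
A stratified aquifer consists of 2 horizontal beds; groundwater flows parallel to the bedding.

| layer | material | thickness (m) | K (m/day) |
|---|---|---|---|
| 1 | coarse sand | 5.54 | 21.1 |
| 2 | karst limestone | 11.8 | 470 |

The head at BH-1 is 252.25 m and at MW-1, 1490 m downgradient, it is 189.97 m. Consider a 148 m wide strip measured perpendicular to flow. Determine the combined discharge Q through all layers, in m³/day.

Flow is parallel to layering, so each bed carries its own Darcy discharge and the transmissivities add.
Σ(K_i·b_i) = 21.1×5.54 + 470×11.8 = 5663 m²/day.
Hydraulic gradient i = (252.25 − 189.97) / 1490 = 62.28 / 1490 = 0.04180.
Q = Σ(K_i·b_i) · W · i = 5663 × 148 × 0.04180 = 35032 m³/day.

35000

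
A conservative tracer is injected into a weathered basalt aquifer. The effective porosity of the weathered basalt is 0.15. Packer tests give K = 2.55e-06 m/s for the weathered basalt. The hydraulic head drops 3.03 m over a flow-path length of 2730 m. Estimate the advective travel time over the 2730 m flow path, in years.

Convert K: 2.55e-06 m/s × 86400 = 0.2203 m/day.
Hydraulic gradient i = Δh / L = 3.03 / 2730 = 0.001110.
Darcy flux q = K · i = 0.2203 × 0.001110 = 0.0002445 m/day.
Seepage velocity v = q / n_e = 0.0002445 / 0.15 = 0.001630 m/day.
Travel time t = L / v = 2730 / 0.001630 = 1.675e+06 days = 4585 years.

4580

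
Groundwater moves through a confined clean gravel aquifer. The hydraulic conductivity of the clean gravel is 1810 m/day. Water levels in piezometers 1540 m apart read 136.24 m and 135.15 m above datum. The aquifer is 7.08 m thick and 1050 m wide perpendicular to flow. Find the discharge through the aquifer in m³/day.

9520

Cross-sectional area A = 1050 × 7.08 = 7434 m².
Hydraulic gradient i = (136.24 − 135.15) / 1540 = 1.09 / 1540 = 0.0007078.
Darcy's law: Q = K · A · i = 1810 × 7434 × 0.0007078 = 9524 m³/day.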